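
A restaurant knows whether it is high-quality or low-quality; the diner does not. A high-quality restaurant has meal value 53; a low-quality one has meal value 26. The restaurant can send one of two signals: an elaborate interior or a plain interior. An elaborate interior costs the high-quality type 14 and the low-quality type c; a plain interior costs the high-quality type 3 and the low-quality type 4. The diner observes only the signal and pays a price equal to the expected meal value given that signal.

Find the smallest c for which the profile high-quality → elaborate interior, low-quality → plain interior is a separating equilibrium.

Under separation: elaborate interior → high-quality (pays 53); plain interior → low-quality (pays 26).
High-quality: 53 − 14 = 39 ≥ 26 − 3 = 23. Holds regardless of c. ✓
Low-quality: 26 − 4 ≥ 53 − c, so c ≥ 53 − 22 = 31.

31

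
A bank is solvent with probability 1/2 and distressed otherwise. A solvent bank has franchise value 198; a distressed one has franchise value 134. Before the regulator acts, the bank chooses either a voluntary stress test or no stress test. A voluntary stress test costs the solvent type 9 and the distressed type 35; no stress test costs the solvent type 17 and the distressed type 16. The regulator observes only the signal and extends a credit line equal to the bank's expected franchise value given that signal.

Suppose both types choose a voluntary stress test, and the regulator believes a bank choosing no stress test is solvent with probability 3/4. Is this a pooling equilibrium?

On the equilibrium path (stress test) the regulator holds the prior 1/2 and pays 1/2·198 + 1/2·134 = 166. Off-path (no stress test) belief 3/4 gives 3/4·198 + 1/4·134 = 182.
Solvent: stress test gives 166 − 9 = 157; no stress test gives 182 − 17 = 165. Deviates. ✗
Distressed: stress test gives 166 − 35 = 131; no stress test gives 182 − 16 = 166. Deviates. ✗

No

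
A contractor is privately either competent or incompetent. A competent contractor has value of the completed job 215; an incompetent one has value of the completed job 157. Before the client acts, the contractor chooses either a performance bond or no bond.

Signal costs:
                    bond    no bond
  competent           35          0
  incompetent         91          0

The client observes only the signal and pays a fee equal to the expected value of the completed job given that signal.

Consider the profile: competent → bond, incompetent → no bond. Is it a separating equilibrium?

If types separate, bond earns payment 215 and no bond earns 157.
Competent: bond gives 215 − 35 = 180; no bond gives 157 − 0 = 157. No deviation. ✓
Incompetent: no bond gives 157 − 0 = 157; bond gives 215 − 91 = 124. No deviation. ✓
Neither type gains from mimicking the other.

Yes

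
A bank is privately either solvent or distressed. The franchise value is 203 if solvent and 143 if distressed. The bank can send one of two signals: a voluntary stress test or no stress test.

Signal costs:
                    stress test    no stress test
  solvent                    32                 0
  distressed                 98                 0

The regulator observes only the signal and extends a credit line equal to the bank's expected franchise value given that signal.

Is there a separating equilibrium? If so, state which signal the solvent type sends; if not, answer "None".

stress test

Try solvent → stress test, distressed → no stress test:
  If types separate, stress test earns payment 203 and no stress test earns 143.
  Solvent: stress test gives 203 − 32 = 171; no stress test gives 143 − 0 = 143. No deviation. ✓
  Distressed: no stress test gives 143 − 0 = 143; stress test gives 203 − 98 = 105. No deviation. ✓
Both hold — the solvent type sends stress test.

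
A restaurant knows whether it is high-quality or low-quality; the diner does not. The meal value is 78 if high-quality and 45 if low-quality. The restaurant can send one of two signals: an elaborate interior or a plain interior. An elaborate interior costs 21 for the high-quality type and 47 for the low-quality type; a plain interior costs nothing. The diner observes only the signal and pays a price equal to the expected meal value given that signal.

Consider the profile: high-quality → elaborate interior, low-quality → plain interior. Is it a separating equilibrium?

Under separation the diner infers type exactly: elaborate interior → high-quality (pays 78), plain interior → low-quality (pays 45).
High-quality: elaborate interior gives 78 − 21 = 57; plain interior gives 45 − 0 = 45. No deviation. ✓
Low-quality: plain interior gives 45 − 0 = 45; elaborate interior gives 78 − 47 = 31. No deviation. ✓
Neither type gains from mimicking the other.

Yes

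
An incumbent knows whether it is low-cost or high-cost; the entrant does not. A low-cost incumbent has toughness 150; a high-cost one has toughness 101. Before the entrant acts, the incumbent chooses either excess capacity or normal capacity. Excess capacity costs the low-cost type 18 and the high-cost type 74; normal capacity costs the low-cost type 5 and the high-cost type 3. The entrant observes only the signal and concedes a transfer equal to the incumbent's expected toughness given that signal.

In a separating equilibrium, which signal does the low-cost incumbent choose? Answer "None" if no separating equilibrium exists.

excess capacity

Try low-cost → excess capacity, high-cost → normal capacity:
  If types separate, excess capacity earns payment 150 and normal capacity earns 101.
  Low-cost: excess capacity gives 150 − 18 = 132; normal capacity gives 101 − 5 = 96. No deviation. ✓
  High-cost: normal capacity gives 101 − 3 = 98; excess capacity gives 150 − 74 = 76. No deviation. ✓
Both hold — the low-cost type sends excess capacity.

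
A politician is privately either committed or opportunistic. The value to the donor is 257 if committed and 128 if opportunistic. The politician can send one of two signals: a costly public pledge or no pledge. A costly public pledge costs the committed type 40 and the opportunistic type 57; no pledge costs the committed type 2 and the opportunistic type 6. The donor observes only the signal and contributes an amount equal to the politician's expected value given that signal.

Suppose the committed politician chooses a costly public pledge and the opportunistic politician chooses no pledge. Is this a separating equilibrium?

If types separate, pledge earns payment 257 and no pledge earns 128.
Committed: pledge gives 257 − 40 = 217; no pledge gives 128 − 2 = 126. No deviation. ✓
Opportunistic: no pledge gives 128 − 6 = 122; pledge gives 257 − 57 = 200. Would deviate. ✗

No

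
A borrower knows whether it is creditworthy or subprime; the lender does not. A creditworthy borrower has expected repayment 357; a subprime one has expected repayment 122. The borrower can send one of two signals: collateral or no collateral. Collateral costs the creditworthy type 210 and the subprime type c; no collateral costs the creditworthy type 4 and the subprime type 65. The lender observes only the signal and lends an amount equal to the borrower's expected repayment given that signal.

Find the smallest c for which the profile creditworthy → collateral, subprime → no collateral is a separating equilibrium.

300

Under separation: collateral → creditworthy (pays 357); no collateral → subprime (pays 122).
Creditworthy: 357 − 210 = 147 ≥ 122 − 4 = 118. Holds regardless of c. ✓
Subprime: 122 − 65 ≥ 357 − c, so c ≥ 357 − 57 = 300.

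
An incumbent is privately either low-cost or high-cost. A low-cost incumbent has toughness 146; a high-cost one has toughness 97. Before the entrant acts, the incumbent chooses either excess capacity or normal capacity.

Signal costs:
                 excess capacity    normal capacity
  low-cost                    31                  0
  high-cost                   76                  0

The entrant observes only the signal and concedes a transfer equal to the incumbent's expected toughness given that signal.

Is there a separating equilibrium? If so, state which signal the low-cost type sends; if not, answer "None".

Try low-cost → excess capacity, high-cost → normal capacity:
  If types separate, excess capacity earns payment 146 and normal capacity earns 97.
  Low-cost: excess capacity gives 146 − 31 = 115; normal capacity gives 97 − 0 = 97. No deviation. ✓
  High-cost: normal capacity gives 97 − 0 = 97; excess capacity gives 146 − 76 = 70. No deviation. ✓
Both hold — the low-cost type sends excess capacity.

excess capacity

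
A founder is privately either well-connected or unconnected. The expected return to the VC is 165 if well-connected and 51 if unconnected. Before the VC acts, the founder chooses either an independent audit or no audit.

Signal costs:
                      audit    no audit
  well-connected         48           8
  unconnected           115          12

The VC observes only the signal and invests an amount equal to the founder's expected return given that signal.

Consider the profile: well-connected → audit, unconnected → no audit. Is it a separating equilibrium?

Under separation the VC infers type exactly: audit → well-connected (pays 165), no audit → unconnected (pays 51).
Well-connected: audit gives 165 − 48 = 117; no audit gives 51 − 8 = 43. No deviation. ✓
Unconnected: no audit gives 51 − 12 = 39; audit gives 165 − 115 = 50. Would deviate. ✗

No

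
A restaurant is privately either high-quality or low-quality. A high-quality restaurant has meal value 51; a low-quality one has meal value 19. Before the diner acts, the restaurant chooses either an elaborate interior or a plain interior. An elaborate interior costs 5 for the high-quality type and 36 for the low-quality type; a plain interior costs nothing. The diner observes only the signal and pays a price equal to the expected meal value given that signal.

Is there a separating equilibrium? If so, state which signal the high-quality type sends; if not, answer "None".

elaborate interior

Try high-quality → elaborate interior, low-quality → plain interior:
  If types separate, elaborate interior earns payment 51 and plain interior earns 19.
  High-quality: elaborate interior gives 51 − 5 = 46; plain interior gives 19 − 0 = 19. No deviation. ✓
  Low-quality: plain interior gives 19 − 0 = 19; elaborate interior gives 51 − 36 = 15. No deviation. ✓
Both hold — the high-quality type sends elaborate interior.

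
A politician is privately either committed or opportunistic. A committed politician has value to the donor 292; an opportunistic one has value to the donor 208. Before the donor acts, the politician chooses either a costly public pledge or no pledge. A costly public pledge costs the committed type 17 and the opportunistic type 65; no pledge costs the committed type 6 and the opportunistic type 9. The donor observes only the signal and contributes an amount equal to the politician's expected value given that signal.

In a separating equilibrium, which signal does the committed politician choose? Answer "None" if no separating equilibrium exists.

Try committed → pledge, opportunistic → no pledge:
  If types separate, pledge earns payment 292 and no pledge earns 208.
  Committed: pledge gives 292 − 17 = 275; no pledge gives 208 − 6 = 202. No deviation. ✓
  Opportunistic: no pledge gives 208 − 9 = 199; pledge gives 292 − 65 = 227. Would deviate. ✗
Try committed → no pledge, opportunistic → pledge:
  If types separate, no pledge earns payment 292 and pledge earns 208.
  Committed: no pledge gives 292 − 6 = 286; pledge gives 208 − 17 = 191. No deviation. ✓
  Opportunistic: pledge gives 208 − 65 = 143; no pledge gives 292 − 9 = 283. Would deviate. ✗
Neither assignment is incentive-compatible.

None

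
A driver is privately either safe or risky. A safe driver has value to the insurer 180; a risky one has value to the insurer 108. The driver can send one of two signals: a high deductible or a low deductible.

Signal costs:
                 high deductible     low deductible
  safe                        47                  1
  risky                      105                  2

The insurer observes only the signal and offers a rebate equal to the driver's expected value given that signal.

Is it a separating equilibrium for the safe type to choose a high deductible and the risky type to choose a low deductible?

If types separate, high deductible earns payment 180 and low deductible earns 108.
Safe: high deductible gives 180 − 47 = 133; low deductible gives 108 − 1 = 107. No deviation. ✓
Risky: low deductible gives 108 − 2 = 106; high deductible gives 180 − 105 = 75. No deviation. ✓
Neither type gains from mimicking the other.

Yes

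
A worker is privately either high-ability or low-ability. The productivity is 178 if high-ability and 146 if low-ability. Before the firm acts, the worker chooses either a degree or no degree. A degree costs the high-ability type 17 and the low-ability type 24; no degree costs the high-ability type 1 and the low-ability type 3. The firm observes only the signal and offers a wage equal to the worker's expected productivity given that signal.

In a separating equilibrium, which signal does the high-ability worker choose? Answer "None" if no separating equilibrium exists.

None

Try high-ability → degree, low-ability → no degree:
  If types separate, degree earns payment 178 and no degree earns 146.
  High-ability: degree gives 178 − 17 = 161; no degree gives 146 − 1 = 145. No deviation. ✓
  Low-ability: no degree gives 146 − 3 = 143; degree gives 178 − 24 = 154. Would deviate. ✗
Try high-ability → no degree, low-ability → degree:
  If types separate, no degree earns payment 178 and degree earns 146.
  High-ability: no degree gives 178 − 1 = 177; degree gives 146 − 17 = 129. No deviation. ✓
  Low-ability: degree gives 146 − 24 = 122; no degree gives 178 − 3 = 175. Would deviate. ✗
Neither assignment is incentive-compatible.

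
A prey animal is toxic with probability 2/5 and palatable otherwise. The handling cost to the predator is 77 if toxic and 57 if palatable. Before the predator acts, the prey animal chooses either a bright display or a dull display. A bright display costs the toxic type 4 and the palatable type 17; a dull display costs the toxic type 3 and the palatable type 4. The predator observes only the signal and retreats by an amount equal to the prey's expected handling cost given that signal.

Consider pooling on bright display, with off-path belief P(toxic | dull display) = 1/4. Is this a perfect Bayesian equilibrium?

No

At the pooled signal (bright display) the predator holds the prior 2/5 and pays 2/5·77 + 3/5·57 = 65. Off-path (dull display) belief 1/4 gives 1/4·77 + 3/4·57 = 62.
Toxic: bright display gives 65 − 4 = 61; dull display gives 62 − 3 = 59. Stays. ✓
Palatable: bright display gives 65 − 17 = 48; dull display gives 62 − 4 = 58. Deviates. ✗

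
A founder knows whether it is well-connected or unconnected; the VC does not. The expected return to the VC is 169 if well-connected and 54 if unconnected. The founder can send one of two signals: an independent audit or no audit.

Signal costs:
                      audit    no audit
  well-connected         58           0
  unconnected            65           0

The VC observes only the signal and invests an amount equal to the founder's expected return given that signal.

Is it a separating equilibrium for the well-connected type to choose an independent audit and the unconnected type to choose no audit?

No

Under separation the VC infers type exactly: audit → well-connected (pays 169), no audit → unconnected (pays 54).
Well-connected: audit gives 169 − 58 = 111; no audit gives 54 − 0 = 54. No deviation. ✓
Unconnected: no audit gives 54 − 0 = 54; audit gives 169 − 65 = 104. Would deviate. ✗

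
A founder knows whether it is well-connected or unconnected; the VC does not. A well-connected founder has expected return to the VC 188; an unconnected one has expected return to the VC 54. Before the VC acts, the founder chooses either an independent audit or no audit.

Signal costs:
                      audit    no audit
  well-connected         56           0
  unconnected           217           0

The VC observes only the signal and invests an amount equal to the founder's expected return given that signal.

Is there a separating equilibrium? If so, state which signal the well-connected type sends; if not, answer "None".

Try well-connected → audit, unconnected → no audit:
  If types separate, audit earns payment 188 and no audit earns 54.
  Well-connected: audit gives 188 − 56 = 132; no audit gives 54 − 0 = 54. No deviation. ✓
  Unconnected: no audit gives 54 − 0 = 54; audit gives 188 − 217 = -29. No deviation. ✓
Both hold — the well-connected type sends audit.

audit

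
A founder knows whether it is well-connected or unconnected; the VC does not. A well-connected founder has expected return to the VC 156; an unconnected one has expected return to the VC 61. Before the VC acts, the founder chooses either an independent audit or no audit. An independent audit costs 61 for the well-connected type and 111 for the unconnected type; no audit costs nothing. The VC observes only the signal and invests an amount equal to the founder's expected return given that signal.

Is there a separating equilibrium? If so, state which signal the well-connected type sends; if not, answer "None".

audit

Try well-connected → audit, unconnected → no audit:
  Under separation the VC infers type exactly: audit → well-connected (pays 156), no audit → unconnected (pays 61).
  Well-connected: audit gives 156 − 61 = 95; no audit gives 61 − 0 = 61. No deviation. ✓
  Unconnected: no audit gives 61 − 0 = 61; audit gives 156 − 111 = 45. No deviation. ✓
Both hold — the well-connected type sends audit.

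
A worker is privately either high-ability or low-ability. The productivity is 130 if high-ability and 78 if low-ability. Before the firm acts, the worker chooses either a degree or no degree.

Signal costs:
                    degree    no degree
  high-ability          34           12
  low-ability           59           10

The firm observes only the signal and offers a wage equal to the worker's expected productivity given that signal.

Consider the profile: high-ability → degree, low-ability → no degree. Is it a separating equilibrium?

No

If types separate, degree earns payment 130 and no degree earns 78.
High-ability: degree gives 130 − 34 = 96; no degree gives 78 − 12 = 66. No deviation. ✓
Low-ability: no degree gives 78 − 10 = 68; degree gives 130 − 59 = 71. Would deviate. ✗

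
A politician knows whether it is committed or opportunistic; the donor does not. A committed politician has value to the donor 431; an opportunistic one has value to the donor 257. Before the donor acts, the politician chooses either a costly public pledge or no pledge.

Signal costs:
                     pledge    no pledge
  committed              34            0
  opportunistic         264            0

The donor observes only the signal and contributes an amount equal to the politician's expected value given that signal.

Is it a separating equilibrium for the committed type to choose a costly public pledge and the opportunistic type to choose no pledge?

If types separate, pledge earns payment 431 and no pledge earns 257.
Committed: pledge gives 431 − 34 = 397; no pledge gives 257 − 0 = 257. No deviation. ✓
Opportunistic: no pledge gives 257 − 0 = 257; pledge gives 431 − 264 = 167. No deviation. ✓
Both incentive constraints hold.

Yes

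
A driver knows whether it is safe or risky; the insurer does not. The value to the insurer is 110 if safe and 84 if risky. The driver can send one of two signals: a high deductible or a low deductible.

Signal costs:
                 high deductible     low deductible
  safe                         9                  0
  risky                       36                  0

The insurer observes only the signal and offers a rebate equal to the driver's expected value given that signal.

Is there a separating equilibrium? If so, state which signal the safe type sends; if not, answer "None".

Try safe → high deductible, risky → low deductible:
  Under separation the insurer infers type exactly: high deductible → safe (pays 110), low deductible → risky (pays 84).
  Safe: high deductible gives 110 − 9 = 101; low deductible gives 84 − 0 = 84. No deviation. ✓
  Risky: low deductible gives 84 − 0 = 84; high deductible gives 110 − 36 = 74. No deviation. ✓
Both hold — the safe type sends high deductible.

high deductible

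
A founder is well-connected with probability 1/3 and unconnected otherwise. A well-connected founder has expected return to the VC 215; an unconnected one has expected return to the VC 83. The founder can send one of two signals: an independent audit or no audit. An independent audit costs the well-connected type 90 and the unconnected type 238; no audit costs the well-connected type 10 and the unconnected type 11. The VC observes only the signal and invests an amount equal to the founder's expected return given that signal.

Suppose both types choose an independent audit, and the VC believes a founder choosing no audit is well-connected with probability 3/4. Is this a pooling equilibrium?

At the pooled signal (audit) the VC holds the prior 1/3 and pays 1/3·215 + 2/3·83 = 127. Off-path (no audit) belief 3/4 gives 3/4·215 + 1/4·83 = 182.
Well-connected: audit gives 127 − 90 = 37; no audit gives 182 − 10 = 172. Deviates. ✗
Unconnected: audit gives 127 − 238 = -111; no audit gives 182 − 11 = 171. Deviates. ✗

No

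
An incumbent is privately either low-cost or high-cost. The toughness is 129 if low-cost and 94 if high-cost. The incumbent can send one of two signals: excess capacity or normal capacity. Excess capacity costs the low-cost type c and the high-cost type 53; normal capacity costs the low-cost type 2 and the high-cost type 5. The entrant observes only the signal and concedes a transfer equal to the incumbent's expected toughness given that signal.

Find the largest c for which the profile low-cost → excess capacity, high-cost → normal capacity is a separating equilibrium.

Under separation: excess capacity → low-cost (pays 129); normal capacity → high-cost (pays 94).
High-cost: 94 − 5 = 89 ≥ 129 − 53 = 76. Holds regardless of c. ✓
Low-cost: 129 − c ≥ 94 − 2, so c ≤ 129 − 92 = 37.

37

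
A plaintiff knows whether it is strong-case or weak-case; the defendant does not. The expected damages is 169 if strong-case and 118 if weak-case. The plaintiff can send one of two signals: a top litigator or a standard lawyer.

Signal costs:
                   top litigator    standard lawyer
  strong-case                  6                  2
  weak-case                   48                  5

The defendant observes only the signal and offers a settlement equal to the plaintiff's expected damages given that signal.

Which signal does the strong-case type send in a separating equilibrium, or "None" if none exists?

None

Try strong-case → top litigator, weak-case → standard lawyer:
  Under separation the defendant infers type exactly: top litigator → strong-case (pays 169), standard lawyer → weak-case (pays 118).
  Strong-case: top litigator gives 169 − 6 = 163; standard lawyer gives 118 − 2 = 116. No deviation. ✓
  Weak-case: standard lawyer gives 118 − 5 = 113; top litigator gives 169 − 48 = 121. Would deviate. ✗
Try strong-case → standard lawyer, weak-case → top litigator:
  Under separation the defendant infers type exactly: standard lawyer → strong-case (pays 169), top litigator → weak-case (pays 118).
  Strong-case: standard lawyer gives 169 − 2 = 167; top litigator gives 118 − 6 = 112. No deviation. ✓
  Weak-case: top litigator gives 118 − 48 = 70; standard lawyer gives 169 − 5 = 164. Would deviate. ✗
Neither assignment is incentive-compatible.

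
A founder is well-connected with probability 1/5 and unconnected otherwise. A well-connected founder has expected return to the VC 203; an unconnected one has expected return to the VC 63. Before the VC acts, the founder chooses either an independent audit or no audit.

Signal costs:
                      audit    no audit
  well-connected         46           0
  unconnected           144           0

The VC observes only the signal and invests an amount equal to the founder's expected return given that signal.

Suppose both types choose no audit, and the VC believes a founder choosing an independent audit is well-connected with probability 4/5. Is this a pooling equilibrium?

No

At the pooled signal (no audit) the VC holds the prior 1/5 and pays 1/5·203 + 4/5·63 = 91. Off-path (audit) belief 4/5 gives 4/5·203 + 1/5·63 = 175.
Well-connected: no audit gives 91 − 0 = 91; audit gives 175 − 46 = 129. Deviates. ✗
Unconnected: no audit gives 91 − 0 = 91; audit gives 175 − 144 = 31. Stays. ✓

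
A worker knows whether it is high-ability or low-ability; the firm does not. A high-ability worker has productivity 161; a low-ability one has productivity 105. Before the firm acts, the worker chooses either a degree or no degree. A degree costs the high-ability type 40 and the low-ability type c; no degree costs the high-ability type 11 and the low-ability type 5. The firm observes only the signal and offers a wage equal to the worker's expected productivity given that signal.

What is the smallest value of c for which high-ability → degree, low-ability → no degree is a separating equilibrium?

Under separation: degree → high-ability (pays 161); no degree → low-ability (pays 105).
High-ability: 161 − 40 = 121 ≥ 105 − 11 = 94. Holds regardless of c. ✓
Low-ability: 105 − 5 ≥ 161 − c, so c ≥ 161 − 100 = 61.

61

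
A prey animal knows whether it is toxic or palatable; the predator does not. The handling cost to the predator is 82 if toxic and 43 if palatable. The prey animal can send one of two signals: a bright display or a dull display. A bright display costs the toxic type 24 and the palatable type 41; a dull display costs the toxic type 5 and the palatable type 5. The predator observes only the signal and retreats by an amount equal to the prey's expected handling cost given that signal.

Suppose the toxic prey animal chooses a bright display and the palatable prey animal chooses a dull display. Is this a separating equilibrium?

No

If types separate, bright display earns payment 82 and dull display earns 43.
Toxic: bright display gives 82 − 24 = 58; dull display gives 43 − 5 = 38. No deviation. ✓
Palatable: dull display gives 43 − 5 = 38; bright display gives 82 − 41 = 41. Would deviate. ✗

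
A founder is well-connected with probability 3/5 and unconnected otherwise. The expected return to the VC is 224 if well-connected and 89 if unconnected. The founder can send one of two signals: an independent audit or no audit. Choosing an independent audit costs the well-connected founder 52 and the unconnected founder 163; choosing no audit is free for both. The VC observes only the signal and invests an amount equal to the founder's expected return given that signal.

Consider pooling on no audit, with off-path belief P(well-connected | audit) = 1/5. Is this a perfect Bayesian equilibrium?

Yes

On the equilibrium path (no audit) the VC holds the prior 3/5 and pays 3/5·224 + 2/5·89 = 170. Off-path (audit) belief 1/5 gives 1/5·224 + 4/5·89 = 116.
Well-connected: no audit gives 170 − 0 = 170; audit gives 116 − 52 = 64. Stays. ✓
Unconnected: no audit gives 170 − 0 = 170; audit gives 116 − 163 = -47. Stays. ✓
Beliefs are Bayes-consistent on-path and both types best-respond.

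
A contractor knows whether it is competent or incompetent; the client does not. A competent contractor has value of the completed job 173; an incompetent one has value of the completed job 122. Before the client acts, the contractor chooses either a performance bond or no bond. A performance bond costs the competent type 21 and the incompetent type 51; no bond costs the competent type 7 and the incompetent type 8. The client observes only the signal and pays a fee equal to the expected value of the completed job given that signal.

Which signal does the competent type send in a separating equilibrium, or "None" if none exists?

Try competent → bond, incompetent → no bond:
  If types separate, bond earns payment 173 and no bond earns 122.
  Competent: bond gives 173 − 21 = 152; no bond gives 122 − 7 = 115. No deviation. ✓
  Incompetent: no bond gives 122 − 8 = 114; bond gives 173 − 51 = 122. Would deviate. ✗
Try competent → no bond, incompetent → bond:
  If types separate, no bond earns payment 173 and bond earns 122.
  Competent: no bond gives 173 − 7 = 166; bond gives 122 − 21 = 101. No deviation. ✓
  Incompetent: bond gives 122 − 51 = 71; no bond gives 173 − 8 = 165. Would deviate. ✗
Neither assignment is incentive-compatible.

None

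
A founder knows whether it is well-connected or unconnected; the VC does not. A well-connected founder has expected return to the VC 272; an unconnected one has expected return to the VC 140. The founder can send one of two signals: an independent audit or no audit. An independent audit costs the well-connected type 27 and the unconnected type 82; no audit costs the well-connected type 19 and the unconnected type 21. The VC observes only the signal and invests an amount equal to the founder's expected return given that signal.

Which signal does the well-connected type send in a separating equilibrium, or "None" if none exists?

None

Try well-connected → audit, unconnected → no audit:
  If types separate, audit earns payment 272 and no audit earns 140.
  Well-connected: audit gives 272 − 27 = 245; no audit gives 140 − 19 = 121. No deviation. ✓
  Unconnected: no audit gives 140 − 21 = 119; audit gives 272 − 82 = 190. Would deviate. ✗
Try well-connected → no audit, unconnected → audit:
  If types separate, no audit earns payment 272 and audit earns 140.
  Well-connected: no audit gives 272 − 19 = 253; audit gives 140 − 27 = 113. No deviation. ✓
  Unconnected: audit gives 140 − 82 = 58; no audit gives 272 − 21 = 251. Would deviate. ✗
Neither assignment is incentive-compatible.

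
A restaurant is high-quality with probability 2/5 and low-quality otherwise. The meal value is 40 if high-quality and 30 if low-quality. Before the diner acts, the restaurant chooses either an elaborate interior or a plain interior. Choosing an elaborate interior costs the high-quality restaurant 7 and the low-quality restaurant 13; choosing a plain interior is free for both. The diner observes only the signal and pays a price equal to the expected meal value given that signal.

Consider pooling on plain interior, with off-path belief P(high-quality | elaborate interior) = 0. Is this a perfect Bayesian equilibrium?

At the pooled signal (plain interior) the diner holds the prior 2/5 and pays 2/5·40 + 3/5·30 = 34. Off-path (elaborate interior) belief 0 gives 0·40 + 1·30 = 30.
High-quality: plain interior gives 34 − 0 = 34; elaborate interior gives 30 − 7 = 23. Stays. ✓
Low-quality: plain interior gives 34 − 0 = 34; elaborate interior gives 30 − 13 = 17. Stays. ✓

Yes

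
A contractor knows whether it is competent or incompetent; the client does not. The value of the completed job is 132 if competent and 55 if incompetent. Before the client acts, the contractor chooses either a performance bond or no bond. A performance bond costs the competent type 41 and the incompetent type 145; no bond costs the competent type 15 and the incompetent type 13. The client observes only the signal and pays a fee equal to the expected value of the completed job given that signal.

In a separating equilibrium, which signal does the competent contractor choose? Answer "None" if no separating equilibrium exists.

bond

Try competent → bond, incompetent → no bond:
  Under separation the client infers type exactly: bond → competent (pays 132), no bond → incompetent (pays 55).
  Competent: bond gives 132 − 41 = 91; no bond gives 55 − 15 = 40. No deviation. ✓
  Incompetent: no bond gives 55 − 13 = 42; bond gives 132 − 145 = -13. No deviation. ✓
Both hold — the competent type sends bond.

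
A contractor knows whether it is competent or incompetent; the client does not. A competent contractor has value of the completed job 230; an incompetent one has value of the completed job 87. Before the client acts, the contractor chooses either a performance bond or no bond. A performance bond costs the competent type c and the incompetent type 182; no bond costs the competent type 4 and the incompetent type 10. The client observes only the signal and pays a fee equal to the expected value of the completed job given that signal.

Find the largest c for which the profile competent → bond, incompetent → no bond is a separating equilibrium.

147

Under separation: bond → competent (pays 230); no bond → incompetent (pays 87).
Incompetent: 87 − 10 = 77 ≥ 230 − 182 = 48. Holds regardless of c. ✓
Competent: 230 − c ≥ 87 − 4, so c ≤ 230 − 83 = 147.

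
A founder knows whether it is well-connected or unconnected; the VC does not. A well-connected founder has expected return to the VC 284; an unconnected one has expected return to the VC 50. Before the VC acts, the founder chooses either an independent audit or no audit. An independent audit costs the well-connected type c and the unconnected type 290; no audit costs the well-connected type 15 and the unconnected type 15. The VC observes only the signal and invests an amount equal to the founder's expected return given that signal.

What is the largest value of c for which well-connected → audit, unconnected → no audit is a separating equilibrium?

Under separation: audit → well-connected (pays 284); no audit → unconnected (pays 50).
Unconnected: 50 − 15 = 35 ≥ 284 − 290 = -6. Holds regardless of c. ✓
Well-connected: 284 − c ≥ 50 − 15, so c ≤ 284 − 35 = 249.

249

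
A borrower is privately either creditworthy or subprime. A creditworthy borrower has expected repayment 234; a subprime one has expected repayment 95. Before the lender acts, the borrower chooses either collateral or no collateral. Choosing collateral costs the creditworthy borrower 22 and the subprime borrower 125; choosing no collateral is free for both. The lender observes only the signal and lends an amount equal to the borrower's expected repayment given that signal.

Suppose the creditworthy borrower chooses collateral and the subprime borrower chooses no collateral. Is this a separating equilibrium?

Under separation the lender infers type exactly: collateral → creditworthy (pays 234), no collateral → subprime (pays 95).
Creditworthy: collateral gives 234 − 22 = 212; no collateral gives 95 − 0 = 95. No deviation. ✓
Subprime: no collateral gives 95 − 0 = 95; collateral gives 234 − 125 = 109. Would deviate. ✗

No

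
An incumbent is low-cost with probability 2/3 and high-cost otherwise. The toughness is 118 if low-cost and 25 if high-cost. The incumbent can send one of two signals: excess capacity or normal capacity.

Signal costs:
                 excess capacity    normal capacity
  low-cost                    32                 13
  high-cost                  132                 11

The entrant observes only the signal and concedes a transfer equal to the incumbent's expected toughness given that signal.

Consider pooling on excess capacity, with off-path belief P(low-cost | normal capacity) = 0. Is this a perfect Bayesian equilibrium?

On the equilibrium path (excess capacity) the entrant holds the prior 2/3 and pays 2/3·118 + 1/3·25 = 87. Off-path (normal capacity) belief 0 gives 0·118 + 1·25 = 25.
Low-cost: excess capacity gives 87 − 32 = 55; normal capacity gives 25 − 13 = 12. Stays. ✓
High-cost: excess capacity gives 87 − 132 = -45; normal capacity gives 25 − 11 = 14. Deviates. ✗

No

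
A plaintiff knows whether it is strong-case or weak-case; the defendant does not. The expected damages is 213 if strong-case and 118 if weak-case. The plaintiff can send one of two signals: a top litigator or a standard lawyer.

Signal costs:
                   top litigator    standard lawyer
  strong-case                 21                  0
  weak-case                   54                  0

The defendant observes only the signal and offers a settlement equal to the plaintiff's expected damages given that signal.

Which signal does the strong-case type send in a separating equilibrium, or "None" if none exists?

None

Try strong-case → top litigator, weak-case → standard lawyer:
  Under separation the defendant infers type exactly: top litigator → strong-case (pays 213), standard lawyer → weak-case (pays 118).
  Strong-case: top litigator gives 213 − 21 = 192; standard lawyer gives 118 − 0 = 118. No deviation. ✓
  Weak-case: standard lawyer gives 118 − 0 = 118; top litigator gives 213 − 54 = 159. Would deviate. ✗
Try strong-case → standard lawyer, weak-case → top litigator:
  Under separation the defendant infers type exactly: standard lawyer → strong-case (pays 213), top litigator → weak-case (pays 118).
  Strong-case: standard lawyer gives 213 − 0 = 213; top litigator gives 118 − 21 = 97. No deviation. ✓
  Weak-case: top litigator gives 118 − 54 = 64; standard lawyer gives 213 − 0 = 213. Would deviate. ✗
Neither assignment is incentive-compatible.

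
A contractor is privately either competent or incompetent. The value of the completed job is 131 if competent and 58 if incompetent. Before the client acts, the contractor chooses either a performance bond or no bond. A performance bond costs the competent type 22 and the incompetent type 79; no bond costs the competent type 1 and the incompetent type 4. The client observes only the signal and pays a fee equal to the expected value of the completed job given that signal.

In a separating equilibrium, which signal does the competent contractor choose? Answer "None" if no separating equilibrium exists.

Try competent → bond, incompetent → no bond:
  Under separation the client infers type exactly: bond → competent (pays 131), no bond → incompetent (pays 58).
  Competent: bond gives 131 − 22 = 109; no bond gives 58 − 1 = 57. No deviation. ✓
  Incompetent: no bond gives 58 − 4 = 54; bond gives 131 − 79 = 52. No deviation. ✓
Both hold — the competent type sends bond.

bond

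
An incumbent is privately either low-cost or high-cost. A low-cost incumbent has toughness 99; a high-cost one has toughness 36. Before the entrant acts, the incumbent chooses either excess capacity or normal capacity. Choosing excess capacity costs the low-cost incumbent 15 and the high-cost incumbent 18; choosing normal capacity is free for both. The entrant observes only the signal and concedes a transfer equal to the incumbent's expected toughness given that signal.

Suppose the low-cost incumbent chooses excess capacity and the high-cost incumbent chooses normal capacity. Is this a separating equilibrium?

If types separate, excess capacity earns payment 99 and normal capacity earns 36.
Low-cost: excess capacity gives 99 − 15 = 84; normal capacity gives 36 − 0 = 36. No deviation. ✓
High-cost: normal capacity gives 36 − 0 = 36; excess capacity gives 99 − 18 = 81. Would deviate. ✗

No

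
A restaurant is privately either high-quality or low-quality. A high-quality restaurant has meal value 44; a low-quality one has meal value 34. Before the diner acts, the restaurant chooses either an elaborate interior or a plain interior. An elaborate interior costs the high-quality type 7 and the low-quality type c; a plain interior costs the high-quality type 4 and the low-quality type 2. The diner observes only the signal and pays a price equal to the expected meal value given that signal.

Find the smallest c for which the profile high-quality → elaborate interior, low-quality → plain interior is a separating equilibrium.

12

Under separation: elaborate interior → high-quality (pays 44); plain interior → low-quality (pays 34).
High-quality: 44 − 7 = 37 ≥ 34 − 4 = 30. Holds regardless of c. ✓
Low-quality: 34 − 2 ≥ 44 − c, so c ≥ 44 − 32 = 12.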